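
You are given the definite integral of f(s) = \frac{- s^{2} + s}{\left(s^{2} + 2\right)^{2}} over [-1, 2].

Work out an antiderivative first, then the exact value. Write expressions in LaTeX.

Differentiate the proposed F(s) back; it has to land on f(s) exactly.
F(s) = \frac{s}{2 s^{2} + 4} - \frac{\sqrt{2} \operatorname{atan}{\left(\frac{\sqrt{2} s}{2} \right)}}{4} - \frac{1}{2 s^{2} + 4} is an antiderivative of f.
Check: d/ds[\frac{s}{2 s^{2} + 4} - \frac{\sqrt{2} \operatorname{atan}{\left(\frac{\sqrt{2} s}{2} \right)}}{4} - \frac{1}{2 s^{2} + 4}] = \frac{- s^{2} + s}{s^{4} + 4 s^{2} + 4}, which equals f(s).
F(2) = - \frac{\sqrt{2} \operatorname{atan}{\left(\sqrt{2} \right)}}{4} + \frac{1}{12}; F(-1) = - \frac{1}{3} + \frac{\sqrt{2} \operatorname{atan}{\left(\frac{\sqrt{2}}{2} \right)}}{4}.
Integral = F(2) - F(-1) = - \frac{\sqrt{2} \operatorname{atan}{\left(\sqrt{2} \right)}}{4} - \frac{\sqrt{2} \operatorname{atan}{\left(\frac{\sqrt{2}}{2} \right)}}{4} + \frac{5}{12}.

Antiderivative: F(s) = \frac{s}{2 s^{2} + 4} - \frac{\sqrt{2} \operatorname{atan}{\left(\frac{\sqrt{2} s}{2} \right)}}{4} - \frac{1}{2 s^{2} + 4}; value = - \frac{\sqrt{2} \operatorname{atan}{\left(\sqrt{2} \right)}}{4} - \frac{\sqrt{2} \operatorname{atan}{\left(\frac{\sqrt{2}}{2} \right)}}{4} + \frac{5}{12}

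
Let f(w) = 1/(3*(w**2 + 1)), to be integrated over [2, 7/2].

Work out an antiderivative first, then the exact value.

A first test for any F(w): its w-derivative must equal f(w) identically.
F(w) = atan(w)/3 is an antiderivative of f.
Check: d/dw[atan(w)/3] = 1/(3*w**2 + 3), which equals f(w).
F(7/2) = atan(7/2)/3; F(2) = atan(2)/3.
Integral = F(7/2) - F(2) = -atan(2)/3 + atan(7/2)/3.

Antiderivative: F(w) = atan(w)/3; value = -atan(2)/3 + atan(7/2)/3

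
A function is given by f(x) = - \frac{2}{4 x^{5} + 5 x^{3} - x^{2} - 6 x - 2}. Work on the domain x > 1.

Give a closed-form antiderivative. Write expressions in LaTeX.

An antiderivative is F(x) = \frac{- 36 x \log{\left(x - 1 \right)} + 80 x \log{\left(x + \frac{1}{2} \right)} - 22 x \log{\left(x^{2} + 2 \right)} + 2 \sqrt{2} x \operatorname{atan}{\left(\frac{\sqrt{2} x}{2} \right)} - 18 \log{\left(x - 1 \right)} + 40 \log{\left(x + \frac{1}{2} \right)} - 11 \log{\left(x^{2} + 2 \right)} + \sqrt{2} \operatorname{atan}{\left(\frac{\sqrt{2} x}{2} \right)} - 72}{486 x + 243}.

Factor the denominator (\left(x - 1\right) \left(2 x + 1\right)^{2} \left(x^{2} + 2\right)) and decompose: f = - \frac{2 \left(11 x - 1\right)}{243 \left(x^{2} + 2\right)} + \frac{80}{243 \left(2 x + 1\right)} + \frac{16}{27 \left(2 x + 1\right)^{2}} - \frac{2}{27 \left(x - 1\right)}; each piece integrates to a log, atan, or power term.
Check: d/dx[\frac{- 36 x \log{\left(x - 1 \right)} + 80 x \log{\left(x + \frac{1}{2} \right)} - 22 x \log{\left(x^{2} + 2 \right)} + 2 \sqrt{2} x \operatorname{atan}{\left(\frac{\sqrt{2} x}{2} \right)} - 18 \log{\left(x - 1 \right)} + 40 \log{\left(x + \frac{1}{2} \right)} - 11 \log{\left(x^{2} + 2 \right)} + \sqrt{2} \operatorname{atan}{\left(\frac{\sqrt{2} x}{2} \right)} - 72}{486 x + 243}] = - \frac{2}{4 x^{5} + 5 x^{3} - x^{2} - 6 x - 2} = f(x).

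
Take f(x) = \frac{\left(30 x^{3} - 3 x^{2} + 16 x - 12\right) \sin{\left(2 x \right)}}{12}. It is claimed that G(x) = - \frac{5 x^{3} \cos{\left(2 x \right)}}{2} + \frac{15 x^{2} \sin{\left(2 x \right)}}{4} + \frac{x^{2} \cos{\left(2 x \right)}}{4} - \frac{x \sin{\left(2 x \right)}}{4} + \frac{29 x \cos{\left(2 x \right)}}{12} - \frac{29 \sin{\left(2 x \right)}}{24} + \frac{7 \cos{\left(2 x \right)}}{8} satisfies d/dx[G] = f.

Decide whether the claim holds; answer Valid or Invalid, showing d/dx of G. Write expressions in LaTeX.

d/dx[G] = 5 x^{3} \sin{\left(2 x \right)} - \frac{x^{2} \sin{\left(2 x \right)}}{2} + \frac{8 x \sin{\left(2 x \right)}}{3} - 2 \sin{\left(2 x \right)}
d/dx[G] - f(x) = \frac{5 x^{3} \sin{\left(2 x \right)}}{2} - \frac{x^{2} \sin{\left(2 x \right)}}{4} + \frac{4 x \sin{\left(2 x \right)}}{3} - \sin{\left(2 x \right)} != 0.

Invalid: d/dx[G] - f = \frac{5 x^{3} \sin{\left(2 x \right)}}{2} - \frac{x^{2} \sin{\left(2 x \right)}}{4} + \frac{4 x \sin{\left(2 x \right)}}{3} - \sin{\left(2 x \right)}, which is not 0.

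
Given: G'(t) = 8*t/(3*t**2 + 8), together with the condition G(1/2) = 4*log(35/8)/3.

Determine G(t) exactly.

G(t) = 4*log(3*t**2/2 + 4)/3

The substitution u = 3*t**2/2 + 4 works: G'(t) is exactly (dG/du)*(du/dt) for that inner function.
A general antiderivative is 4*log(3*t**2/2 + 4)/3 + C.
The condition gives C = 4*log(35/8)/3 - (4*log(35/8)/3) = 0.
So G(t) = 4*log(3*t**2/2 + 4)/3.
Check: d/dt[4*log(3*t**2/2 + 4)/3] = 8*t/(3*t**2 + 8) = G'(t).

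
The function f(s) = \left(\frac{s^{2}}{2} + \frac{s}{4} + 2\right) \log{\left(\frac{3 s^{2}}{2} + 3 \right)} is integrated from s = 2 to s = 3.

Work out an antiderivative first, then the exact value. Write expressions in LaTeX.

A candidate is checked by its d/ds: the result must match f(s).
F(s) = \frac{12 s^{3} \log{\left(\frac{3 s^{2}}{2} + 3 \right)} - 8 s^{3} + 9 s^{2} \log{\left(\frac{3 s^{2}}{2} + 3 \right)} - 9 s^{2} + 144 s \log{\left(\frac{3 s^{2}}{2} + 3 \right)} - 240 s + 18 \log{\left(s^{2} + 2 \right)} + 240 \sqrt{2} \operatorname{atan}{\left(\frac{\sqrt{2} s}{2} \right)}}{72} is an antiderivative of f.
Check: d/ds[\frac{12 s^{3} \log{\left(\frac{3 s^{2}}{2} + 3 \right)} - 8 s^{3} + 9 s^{2} \log{\left(\frac{3 s^{2}}{2} + 3 \right)} - 9 s^{2} + 144 s \log{\left(\frac{3 s^{2}}{2} + 3 \right)} - 240 s + 18 \log{\left(s^{2} + 2 \right)} + 240 \sqrt{2} \operatorname{atan}{\left(\frac{\sqrt{2} s}{2} \right)}}{72}] = \frac{s^{2} \log{\left(\frac{s^{2}}{2} + 1 \right)}}{2} + \frac{s^{2} \log{\left(3 \right)}}{2} + \frac{s \log{\left(\frac{s^{2}}{2} + 1 \right)}}{4} + \frac{s \log{\left(3 \right)}}{4} + 2 \log{\left(\frac{s^{2}}{2} + 1 \right)} + 2 \log{\left(3 \right)}, which equals f(s).
F(3) = - \frac{113}{8} + \frac{\log{\left(11 \right)}}{4} + \frac{10 \sqrt{2} \operatorname{atan}{\left(\frac{3 \sqrt{2}}{2} \right)}}{3} + \frac{93 \log{\left(\frac{33}{2} \right)}}{8}; F(2) = - \frac{145}{18} + \frac{\log{\left(6 \right)}}{4} + \frac{10 \sqrt{2} \operatorname{atan}{\left(\sqrt{2} \right)}}{3} + \frac{35 \log{\left(9 \right)}}{6}.
Integral = F(3) - F(2) = - \frac{35 \log{\left(9 \right)}}{6} - \frac{437}{72} - \frac{10 \sqrt{2} \operatorname{atan}{\left(\sqrt{2} \right)}}{3} - \frac{\log{\left(6 \right)}}{4} + \frac{\log{\left(11 \right)}}{4} + \frac{10 \sqrt{2} \operatorname{atan}{\left(\frac{3 \sqrt{2}}{2} \right)}}{3} + \frac{93 \log{\left(\frac{33}{2} \right)}}{8}.

Antiderivative: F(s) = \frac{12 s^{3} \log{\left(\frac{3 s^{2}}{2} + 3 \right)} - 8 s^{3} + 9 s^{2} \log{\left(\frac{3 s^{2}}{2} + 3 \right)} - 9 s^{2} + 144 s \log{\left(\frac{3 s^{2}}{2} + 3 \right)} - 240 s + 18 \log{\left(s^{2} + 2 \right)} + 240 \sqrt{2} \operatorname{atan}{\left(\frac{\sqrt{2} s}{2} \right)}}{72}; value = - \frac{35 \log{\left(9 \right)}}{6} - \frac{437}{72} - \frac{10 \sqrt{2} \operatorname{atan}{\left(\sqrt{2} \right)}}{3} - \frac{\log{\left(6 \right)}}{4} + \frac{\log{\left(11 \right)}}{4} + \frac{10 \sqrt{2} \operatorname{atan}{\left(\frac{3 \sqrt{2}}{2} \right)}}{3} + \frac{93 \log{\left(\frac{33}{2} \right)}}{8}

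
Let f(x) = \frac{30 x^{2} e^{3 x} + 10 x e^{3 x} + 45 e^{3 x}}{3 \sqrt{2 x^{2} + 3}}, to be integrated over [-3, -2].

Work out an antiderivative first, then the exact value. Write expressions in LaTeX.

Recognize the product-rule pattern: f = u'v + uv' with u = \frac{5 \sqrt{2 x^{2} + 3}}{3}, v = e^{3 x}, so integration by parts undoes it.
F(x) = \frac{5 \sqrt{2 x^{2} + 3} e^{3 x}}{3} is an antiderivative of f.
Check: d/dx[\frac{5 \sqrt{2 x^{2} + 3} e^{3 x}}{3}] = \frac{30 x^{2} e^{3 x} + 10 x e^{3 x} + 45 e^{3 x}}{3 \sqrt{2 x^{2} + 3}} = f(x).
F(-2) = \frac{5 \sqrt{11}}{3 e^{6}}; F(-3) = \frac{5 \sqrt{21}}{3 e^{9}}.
Integral = F(-2) - F(-3) = - \frac{5 \sqrt{21}}{3 e^{9}} + \frac{5 \sqrt{11}}{3 e^{6}}.

Antiderivative: F(x) = \frac{5 \sqrt{2 x^{2} + 3} e^{3 x}}{3}; value = - \frac{5 \sqrt{21}}{3 e^{9}} + \frac{5 \sqrt{11}}{3 e^{6}}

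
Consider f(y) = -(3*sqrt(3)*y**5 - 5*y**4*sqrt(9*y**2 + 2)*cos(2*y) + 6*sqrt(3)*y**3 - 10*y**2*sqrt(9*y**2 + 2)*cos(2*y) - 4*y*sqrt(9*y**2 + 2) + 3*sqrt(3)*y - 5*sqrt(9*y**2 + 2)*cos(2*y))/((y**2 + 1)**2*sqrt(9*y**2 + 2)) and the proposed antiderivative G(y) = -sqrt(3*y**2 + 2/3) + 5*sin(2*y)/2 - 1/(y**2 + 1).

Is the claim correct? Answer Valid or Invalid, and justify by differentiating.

Invalid: d/dy[G] - f = -2*y/(y**4 + 2*y**2 + 1), which is not 0.

d/dy[G] = (-3*sqrt(3)*y**5 + 5*y**4*sqrt(9*y**2 + 2)*cos(2*y) - 6*sqrt(3)*y**3 + 10*y**2*sqrt(9*y**2 + 2)*cos(2*y) + 2*y*sqrt(9*y**2 + 2) - 3*sqrt(3)*y + 5*sqrt(9*y**2 + 2)*cos(2*y))/(y**4*sqrt(9*y**2 + 2) + 2*y**2*sqrt(9*y**2 + 2) + sqrt(9*y**2 + 2))
d/dy[G] - f(y) = -2*y/(y**4 + 2*y**2 + 1) != 0.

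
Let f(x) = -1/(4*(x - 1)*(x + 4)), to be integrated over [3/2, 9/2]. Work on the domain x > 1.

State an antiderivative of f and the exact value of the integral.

The denominator factors as 4*(x - 1)*(x + 4); partial fractions split f into directly integrable pieces: 1/(20*(x + 4)) - 1/(20*(x - 1)).
F(x) = -log(x - 1)/20 + log(x + 4)/20 is an antiderivative of f.
Check: d/dx[-log(x - 1)/20 + log(x + 4)/20] = -1/(4*x**2 + 12*x - 16), which equals f(x).
F(9/2) = -log(7/2)/20 + log(17/2)/20; F(3/2) = log(2)/20 + log(11/2)/20.
Integral = F(9/2) - F(3/2) = -log(11/2)/20 - log(7/2)/20 - log(2)/20 + log(17/2)/20.

Antiderivative: F(x) = -log(x - 1)/20 + log(x + 4)/20; value = -log(11/2)/20 - log(7/2)/20 - log(2)/20 + log(17/2)/20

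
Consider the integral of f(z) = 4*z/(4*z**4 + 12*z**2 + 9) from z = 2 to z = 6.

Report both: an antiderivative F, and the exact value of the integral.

Antiderivative: F(z) = -1/(2*z**2 + 3); value = 64/825

The substitution u = 2*z**2 + 3 works: f is exactly (dF/du)*(du/dz) for that inner function.
F(z) = -1/(2*z**2 + 3) is an antiderivative of f.
Check: d/dz[-1/(2*z**2 + 3)] = 4*z/(4*z**4 + 12*z**2 + 9) = f(z).
F(6) = -1/75; F(2) = -1/11.
Integral = F(6) - F(2) = 64/825.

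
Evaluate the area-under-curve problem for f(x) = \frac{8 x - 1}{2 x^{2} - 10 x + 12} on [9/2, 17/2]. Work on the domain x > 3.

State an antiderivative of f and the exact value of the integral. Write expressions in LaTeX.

Antiderivative: F(x) = \frac{23 \log{\left(x - 3 \right)} - 15 \log{\left(x - 2 \right)}}{2}; value = - \frac{15 \log{\left(\frac{13}{2} \right)}}{2} - \frac{23 \log{\left(\frac{3}{2} \right)}}{2} + \frac{15 \log{\left(\frac{5}{2} \right)}}{2} + \frac{23 \log{\left(\frac{11}{2} \right)}}{2}

The denominator factors as 2 \left(x - 3\right) \left(x - 2\right); partial fractions split f into directly integrable pieces: - \frac{15}{2 \left(x - 2\right)} + \frac{23}{2 \left(x - 3\right)}.
F(x) = \frac{23 \log{\left(x - 3 \right)} - 15 \log{\left(x - 2 \right)}}{2} is an antiderivative of f.
Check: d/dx[\frac{23 \log{\left(x - 3 \right)} - 15 \log{\left(x - 2 \right)}}{2}] = \frac{8 x - 1}{2 x^{2} - 10 x + 12} = f(x).
F(17/2) = - \frac{15 \log{\left(\frac{13}{2} \right)}}{2} + \frac{23 \log{\left(\frac{11}{2} \right)}}{2}; F(9/2) = - \frac{15 \log{\left(\frac{5}{2} \right)}}{2} + \frac{23 \log{\left(\frac{3}{2} \right)}}{2}.
Integral = F(17/2) - F(9/2) = - \frac{15 \log{\left(\frac{13}{2} \right)}}{2} - \frac{23 \log{\left(\frac{3}{2} \right)}}{2} + \frac{15 \log{\left(\frac{5}{2} \right)}}{2} + \frac{23 \log{\left(\frac{11}{2} \right)}}{2}.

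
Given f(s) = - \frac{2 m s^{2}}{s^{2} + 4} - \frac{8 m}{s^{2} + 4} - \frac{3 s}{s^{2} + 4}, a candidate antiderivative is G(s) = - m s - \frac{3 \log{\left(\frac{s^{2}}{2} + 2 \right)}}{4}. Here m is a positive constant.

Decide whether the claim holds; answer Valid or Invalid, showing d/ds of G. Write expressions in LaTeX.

Invalid: d/ds[G] - f = \frac{2 m s^{2} + 8 m + 3 s}{2 s^{2} + 8}, which is not 0.

d/ds[G] = \frac{- 2 m s^{2} - 8 m - 3 s}{2 s^{2} + 8}
d/ds[G] - f(s) = \frac{2 m s^{2} + 8 m + 3 s}{2 s^{2} + 8} != 0.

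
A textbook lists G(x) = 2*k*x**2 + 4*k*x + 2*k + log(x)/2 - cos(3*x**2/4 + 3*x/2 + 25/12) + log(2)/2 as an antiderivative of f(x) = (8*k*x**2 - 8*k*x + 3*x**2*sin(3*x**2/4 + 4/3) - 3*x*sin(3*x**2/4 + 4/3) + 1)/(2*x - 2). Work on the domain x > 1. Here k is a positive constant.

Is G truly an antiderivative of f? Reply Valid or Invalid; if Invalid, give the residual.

Invalid: d/dx[G] - f = (8*k*x**2 - 8*k*x - 3*x**3*sin(3*x**2/4 + 4/3) + 3*x**3*sin(3*x**2/4 + 3*x/2 + 25/12) + 3*x**2*sin(3*x**2/4 + 4/3) - 3*x*sin(3*x**2/4 + 3*x/2 + 25/12) - 1)/(2*x**2 - 2*x), which is not 0.

d/dx[G] = (8*k*x**2 + 8*k*x + 3*x**2*sin(3*x**2/4 + 3*x/2 + 25/12) + 3*x*sin(3*x**2/4 + 3*x/2 + 25/12) + 1)/(2*x)
d/dx[G] - f(x) = (8*k*x**2 - 8*k*x - 3*x**3*sin(3*x**2/4 + 4/3) + 3*x**3*sin(3*x**2/4 + 3*x/2 + 25/12) + 3*x**2*sin(3*x**2/4 + 4/3) - 3*x*sin(3*x**2/4 + 3*x/2 + 25/12) - 1)/(2*x**2 - 2*x) != 0.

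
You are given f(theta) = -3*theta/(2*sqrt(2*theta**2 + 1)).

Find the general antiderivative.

F(theta) = -3*sqrt(2*theta**2 + 1)/4 + C

f matches the chain-rule pattern g'(h)*h' with inner function h(theta) = 2*theta**2 + 1; substituting u = h(theta) collapses the integral.
Check: d/dtheta[-3*sqrt(2*theta**2 + 1)/4] = -3*theta/(2*sqrt(2*theta**2 + 1)) = f(theta).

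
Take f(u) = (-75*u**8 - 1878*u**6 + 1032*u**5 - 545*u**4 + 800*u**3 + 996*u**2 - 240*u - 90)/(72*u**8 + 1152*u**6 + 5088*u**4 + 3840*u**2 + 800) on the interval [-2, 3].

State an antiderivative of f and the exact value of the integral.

Antiderivative: F(u) = -u*(-5*u**2/2 + u + 3/2)**2/(12*(u**4/2 + 4*u**2 + 5/3)); value = -72315/41272

Whatever form F(u) takes, F'(u) = f(u) is non-negotiable.
F(u) = -u*(-5*u**2/2 + u + 3/2)**2/(12*(u**4/2 + 4*u**2 + 5/3)) is an antiderivative of f.
Check: d/du[-u*(-5*u**2/2 + u + 3/2)**2/(12*(u**4/2 + 4*u**2 + 5/3))] = (-75*u**8 - 1878*u**6 + 1032*u**5 - 545*u**4 + 800*u**3 + 996*u**2 - 240*u - 90)/(72*u**8 + 1152*u**6 + 5088*u**4 + 3840*u**2 + 800) = f(u).
F(3) = -486/469; F(-2) = 63/88.
Integral = F(3) - F(-2) = -72315/41272.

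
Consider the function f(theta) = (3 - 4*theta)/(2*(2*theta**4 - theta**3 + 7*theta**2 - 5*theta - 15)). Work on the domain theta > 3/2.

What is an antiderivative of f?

An antiderivative is F(theta) = -6*log(theta - 3/2)/145 - 7*log(theta + 1)/60 + 55*log(theta**2 + 5)/696 - 19*sqrt(5)*atan(sqrt(5)*theta/5)/1740.

The denominator factors as 2*(theta + 1)*(2*theta - 3)*(theta**2 + 5); partial fractions split f into directly integrable pieces: (55*theta - 19)/(348*(theta**2 + 5)) - 12/(145*(2*theta - 3)) - 7/(60*(theta + 1)).
Check: d/dtheta[-6*log(theta - 3/2)/145 - 7*log(theta + 1)/60 + 55*log(theta**2 + 5)/696 - 19*sqrt(5)*atan(sqrt(5)*theta/5)/1740] = (3 - 4*theta)/(4*theta**4 - 2*theta**3 + 14*theta**2 - 10*theta - 30), which equals f(theta).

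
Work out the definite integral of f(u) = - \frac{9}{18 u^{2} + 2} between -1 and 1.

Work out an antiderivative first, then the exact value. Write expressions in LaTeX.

Any candidate F(u) must reproduce f(u) exactly when differentiated.
F(u) = - \frac{3 \operatorname{atan}{\left(3 u \right)}}{2} is an antiderivative of f.
Check: d/du[- \frac{3 \operatorname{atan}{\left(3 u \right)}}{2}] = - \frac{9}{18 u^{2} + 2} = f(u).
F(1) = - \frac{3 \operatorname{atan}{\left(3 \right)}}{2}; F(-1) = \frac{3 \operatorname{atan}{\left(3 \right)}}{2}.
Integral = F(1) - F(-1) = - 3 \operatorname{atan}{\left(3 \right)}.

Antiderivative: F(u) = - \frac{3 \operatorname{atan}{\left(3 u \right)}}{2}; value = - 3 \operatorname{atan}{\left(3 \right)}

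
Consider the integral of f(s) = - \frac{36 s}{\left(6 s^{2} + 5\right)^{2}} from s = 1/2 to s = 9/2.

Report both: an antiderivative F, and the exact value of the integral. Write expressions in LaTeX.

The substitution u = 2 s^{2} + \frac{5}{3} works: f is exactly (dF/du)*(du/ds) for that inner function.
F(s) = \frac{1}{2 s^{2} + \frac{5}{3}} is an antiderivative of f.
Check: d/ds[\frac{1}{2 s^{2} + \frac{5}{3}}] = - \frac{36 s}{36 s^{4} + 60 s^{2} + 25}, which equals f(s).
F(9/2) = \frac{6}{253}; F(1/2) = \frac{6}{13}.
Integral = F(9/2) - F(1/2) = - \frac{1440}{3289}.

Antiderivative: F(s) = \frac{1}{2 s^{2} + \frac{5}{3}}; value = - \frac{1440}{3289}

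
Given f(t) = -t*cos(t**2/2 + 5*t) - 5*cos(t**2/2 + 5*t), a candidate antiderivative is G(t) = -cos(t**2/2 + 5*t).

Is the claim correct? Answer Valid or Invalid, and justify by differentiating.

Invalid: d/dt[G] - f = t*sin(t**2/2 + 5*t) + t*cos(t**2/2 + 5*t) + 5*sin(t**2/2 + 5*t) + 5*cos(t**2/2 + 5*t), which is not 0.

d/dt[G] = t*sin(t**2/2 + 5*t) + 5*sin(t**2/2 + 5*t)
d/dt[G] - f(t) = t*sin(t**2/2 + 5*t) + t*cos(t**2/2 + 5*t) + 5*sin(t**2/2 + 5*t) + 5*cos(t**2/2 + 5*t) != 0.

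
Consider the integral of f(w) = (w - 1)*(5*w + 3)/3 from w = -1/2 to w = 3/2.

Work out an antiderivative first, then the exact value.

Antiderivative: F(w) = 5*w**3/9 - w**2/3 - w; value = -13/18

A first test for any F(w): its w-derivative must equal f(w) identically.
F(w) = 5*w**3/9 - w**2/3 - w is an antiderivative of f.
Check: d/dw[5*w**3/9 - w**2/3 - w] = 5*w**2/3 - 2*w/3 - 1, which equals f(w).
F(3/2) = -3/8; F(-1/2) = 25/72.
Integral = F(3/2) - F(-1/2) = -13/18.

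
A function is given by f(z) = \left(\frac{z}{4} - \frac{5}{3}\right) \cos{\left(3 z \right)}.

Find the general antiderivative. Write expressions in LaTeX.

For F(z) to be correct the identity F'(z) - f(z) = 0 must hold.
Check: d/dz[\frac{z \sin{\left(3 z \right)}}{12} - \frac{5 \sin{\left(3 z \right)}}{9} + \frac{\cos{\left(3 z \right)}}{36}] = \frac{z \cos{\left(3 z \right)}}{4} - \frac{5 \cos{\left(3 z \right)}}{3}, which equals f(z).

F(z) = \frac{z \sin{\left(3 z \right)}}{12} - \frac{5 \sin{\left(3 z \right)}}{9} + \frac{\cos{\left(3 z \right)}}{36} + C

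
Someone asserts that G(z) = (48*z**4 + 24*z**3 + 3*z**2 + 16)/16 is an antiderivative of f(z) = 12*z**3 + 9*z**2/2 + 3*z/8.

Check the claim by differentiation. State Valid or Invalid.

Valid - differentiating G returns exactly f.

d/dz[G] = 12*z**3 + 9*z**2/2 + 3*z/8
This equals f(z) exactly, so the claim holds.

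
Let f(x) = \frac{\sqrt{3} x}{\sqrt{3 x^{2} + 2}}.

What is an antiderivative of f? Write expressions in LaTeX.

The substitution u = x^{2} + \frac{2}{3} works: f is exactly (dF/du)*(du/dx) for that inner function.
Check: d/dx[\frac{\sqrt{3} \sqrt{3 x^{2} + 2}}{3}] = \frac{\sqrt{3} x}{\sqrt{3 x^{2} + 2}} = f(x).

An antiderivative is F(x) = \frac{\sqrt{3} \sqrt{3 x^{2} + 2}}{3}.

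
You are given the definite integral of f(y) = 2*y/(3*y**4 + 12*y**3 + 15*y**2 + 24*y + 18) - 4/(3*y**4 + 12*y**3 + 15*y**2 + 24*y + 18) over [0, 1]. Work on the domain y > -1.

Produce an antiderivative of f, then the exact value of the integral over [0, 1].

Factor the denominator (3*(y + 1)*(y + 3)*(y**2 + 2)) and decompose: f = 2*(3*y + 2)/(33*(y**2 + 2)) + 5/(33*(y + 3)) - 1/(3*(y + 1)); each piece integrates to a log, atan, or power term.
F(y) = (-11*log(y + 1) + 5*log(y + 3) + 3*log(y**2 + 2) + 2*sqrt(2)*atan(sqrt(2)*y/2))/33 is an antiderivative of f.
Check: d/dy[(-11*log(y + 1) + 5*log(y + 3) + 3*log(y**2 + 2) + 2*sqrt(2)*atan(sqrt(2)*y/2))/33] = (2*y - 4)/(3*y**4 + 12*y**3 + 15*y**2 + 24*y + 18), which equals f(y).
F(1) = -log(2)/3 + 2*sqrt(2)*atan(sqrt(2)/2)/33 + log(3)/11 + 5*log(4)/33; F(0) = log(2)/11 + 5*log(3)/33.
Integral = F(1) - F(0) = -14*log(2)/33 - 2*log(3)/33 + 2*sqrt(2)*atan(sqrt(2)/2)/33 + 5*log(4)/33.

Antiderivative: F(y) = (-11*log(y + 1) + 5*log(y + 3) + 3*log(y**2 + 2) + 2*sqrt(2)*atan(sqrt(2)*y/2))/33; value = -14*log(2)/33 - 2*log(3)/33 + 2*sqrt(2)*atan(sqrt(2)/2)/33 + 5*log(4)/33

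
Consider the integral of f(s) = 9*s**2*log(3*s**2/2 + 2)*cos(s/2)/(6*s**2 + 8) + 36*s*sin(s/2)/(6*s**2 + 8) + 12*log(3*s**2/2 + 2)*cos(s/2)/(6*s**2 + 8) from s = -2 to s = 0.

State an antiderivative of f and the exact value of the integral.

Antiderivative: F(s) = 3*log(3*s**2/2 + 2)*sin(s/2); value = 3*log(8)*sin(1)

Recognize the product-rule pattern: f = u'v + uv' with u = 3*log(3*s**2/2 + 2), v = sin(s/2), so integration by parts undoes it.
F(s) = 3*log(3*s**2/2 + 2)*sin(s/2) is an antiderivative of f.
Check: d/ds[3*log(3*s**2/2 + 2)*sin(s/2)] = (9*s**2*log(3*s**2/2 + 2)*cos(s/2) + 36*s*sin(s/2) + 12*log(3*s**2/2 + 2)*cos(s/2))/(6*s**2 + 8), which equals f(s).
F(0) = 0; F(-2) = -3*log(8)*sin(1).
Integral = F(0) - F(-2) = 3*log(8)*sin(1).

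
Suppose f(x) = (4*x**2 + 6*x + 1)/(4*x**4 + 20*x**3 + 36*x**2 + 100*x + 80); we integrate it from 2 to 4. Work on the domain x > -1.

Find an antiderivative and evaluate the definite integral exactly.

The denominator factors as 4*(x + 1)*(x + 4)*(x**2 + 5); partial fractions split f into directly integrable pieces: (89*x + 169)/(504*(x**2 + 5)) - 41/(252*(x + 4)) - 1/(72*(x + 1)).
F(x) = -log(x + 1)/72 - 41*log(x + 4)/252 + 89*log(x**2 + 5)/1008 + 169*sqrt(5)*atan(sqrt(5)*x/5)/2520 is an antiderivative of f.
Check: d/dx[-log(x + 1)/72 - 41*log(x + 4)/252 + 89*log(x**2 + 5)/1008 + 169*sqrt(5)*atan(sqrt(5)*x/5)/2520] = (4*x**2 + 6*x + 1)/(4*x**4 + 20*x**3 + 36*x**2 + 100*x + 80) = f(x).
F(4) = -41*log(8)/252 - log(5)/72 + 169*sqrt(5)*atan(4*sqrt(5)/5)/2520 + 89*log(21)/1008; F(2) = -41*log(6)/252 - log(3)/72 + 169*sqrt(5)*atan(2*sqrt(5)/5)/2520 + 89*log(9)/1008.
Integral = F(4) - F(2) = -41*log(8)/252 - 89*log(9)/1008 - 169*sqrt(5)*atan(2*sqrt(5)/5)/2520 - log(5)/72 + log(3)/72 + 169*sqrt(5)*atan(4*sqrt(5)/5)/2520 + 89*log(21)/1008 + 41*log(6)/252.

Antiderivative: F(x) = -log(x + 1)/72 - 41*log(x + 4)/252 + 89*log(x**2 + 5)/1008 + 169*sqrt(5)*atan(sqrt(5)*x/5)/2520; value = -41*log(8)/252 - 89*log(9)/1008 - 169*sqrt(5)*atan(2*sqrt(5)/5)/2520 - log(5)/72 + log(3)/72 + 169*sqrt(5)*atan(4*sqrt(5)/5)/2520 + 89*log(21)/1008 + 41*log(6)/252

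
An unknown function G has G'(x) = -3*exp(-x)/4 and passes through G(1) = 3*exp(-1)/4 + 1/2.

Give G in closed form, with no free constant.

G(x) = 1/2 + 3*exp(-x)/4

Check a candidate G(x) by differentiating: d/dx[G] must match the given G'(x).
A general antiderivative is 3*exp(-x)/4 + C.
The condition gives C = 3*exp(-1)/4 + 1/2 - (3*exp(-1)/4) = 1/2.
So G(x) = 1/2 + 3*exp(-x)/4.
Check: d/dx[1/2 + 3*exp(-x)/4] = -3*exp(-x)/4 = G'(x).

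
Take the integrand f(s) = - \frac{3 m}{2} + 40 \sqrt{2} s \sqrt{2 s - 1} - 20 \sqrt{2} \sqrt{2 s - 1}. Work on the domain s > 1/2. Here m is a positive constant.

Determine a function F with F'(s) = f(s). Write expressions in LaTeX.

The integrand splits into summands that can be handled one at a time.
Check: d/ds[\frac{- 3 m s + 32 \sqrt{2} s^{2} \sqrt{2 s - 1} - 32 \sqrt{2} s \sqrt{2 s - 1} + 8 \sqrt{2} \sqrt{2 s - 1}}{2}] = \frac{- 3 m \sqrt{2 s - 1} + 160 \sqrt{2} s^{2} - 160 \sqrt{2} s + 40 \sqrt{2}}{2 \sqrt{2 s - 1}}, which equals f(s).

An antiderivative is F(s) = \frac{- 3 m s + 32 \sqrt{2} s^{2} \sqrt{2 s - 1} - 32 \sqrt{2} s \sqrt{2 s - 1} + 8 \sqrt{2} \sqrt{2 s - 1}}{2}.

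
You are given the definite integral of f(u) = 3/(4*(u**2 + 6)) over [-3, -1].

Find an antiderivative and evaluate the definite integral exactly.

Whatever form F(u) takes, F'(u) = f(u) is non-negotiable.
F(u) = sqrt(6)*atan(sqrt(6)*u/6)/8 is an antiderivative of f.
Check: d/du[sqrt(6)*atan(sqrt(6)*u/6)/8] = 3/(4*u**2 + 24), which equals f(u).
F(-1) = -sqrt(6)*atan(sqrt(6)/6)/8; F(-3) = -sqrt(6)*atan(sqrt(6)/2)/8.
Integral = F(-1) - F(-3) = -sqrt(6)*atan(sqrt(6)/6)/8 + sqrt(6)*atan(sqrt(6)/2)/8.

Antiderivative: F(u) = sqrt(6)*atan(sqrt(6)*u/6)/8; value = -sqrt(6)*atan(sqrt(6)/6)/8 + sqrt(6)*atan(sqrt(6)/2)/8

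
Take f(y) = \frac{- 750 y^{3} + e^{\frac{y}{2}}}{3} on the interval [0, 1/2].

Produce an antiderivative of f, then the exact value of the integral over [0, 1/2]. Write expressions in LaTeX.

Antiderivative: F(y) = - \frac{125 y^{4}}{2} + \frac{2 e^{\frac{y}{2}}}{3}; value = - \frac{439}{96} + \frac{2 e^{\frac{1}{4}}}{3}

Any candidate F(y) must reproduce f(y) exactly when differentiated.
F(y) = - \frac{125 y^{4}}{2} + \frac{2 e^{\frac{y}{2}}}{3} is an antiderivative of f.
Check: d/dy[- \frac{125 y^{4}}{2} + \frac{2 e^{\frac{y}{2}}}{3}] = - 250 y^{3} + \frac{e^{\frac{y}{2}}}{3}, which equals f(y).
F(1/2) = - \frac{125}{32} + \frac{2 e^{\frac{1}{4}}}{3}; F(0) = \frac{2}{3}.
Integral = F(1/2) - F(0) = - \frac{439}{96} + \frac{2 e^{\frac{1}{4}}}{3}.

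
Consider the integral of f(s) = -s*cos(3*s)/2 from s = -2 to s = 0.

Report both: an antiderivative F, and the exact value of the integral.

Since d/ds undoes antidifferentiation here, F'(s) = f(s) is required of F(s).
F(s) = -s*sin(3*s)/6 - cos(3*s)/18 is an antiderivative of f.
Check: d/ds[-s*sin(3*s)/6 - cos(3*s)/18] = -s*cos(3*s)/2 = f(s).
F(0) = -1/18; F(-2) = -cos(6)/18 - sin(6)/3.
Integral = F(0) - F(-2) = sin(6)/3 - 1/18 + cos(6)/18.

Antiderivative: F(s) = -s*sin(3*s)/6 - cos(3*s)/18; value = sin(6)/3 - 1/18 + cos(6)/18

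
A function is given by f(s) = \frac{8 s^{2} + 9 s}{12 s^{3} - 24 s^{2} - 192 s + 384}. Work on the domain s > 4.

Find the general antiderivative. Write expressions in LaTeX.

The denominator factors as 12 \left(s - 4\right) \left(s - 2\right) \left(s + 4\right); partial fractions split f into directly integrable pieces: \frac{23}{144 \left(s + 4\right)} - \frac{25}{72 \left(s - 2\right)} + \frac{41}{48 \left(s - 4\right)}.
Check: d/ds[\frac{41 \log{\left(s - 4 \right)}}{48} - \frac{25 \log{\left(s - 2 \right)}}{72} + \frac{23 \log{\left(s + 4 \right)}}{144}] = \frac{8 s^{2} + 9 s}{12 s^{3} - 24 s^{2} - 192 s + 384} = f(s).

F(s) = \frac{41 \log{\left(s - 4 \right)}}{48} - \frac{25 \log{\left(s - 2 \right)}}{72} + \frac{23 \log{\left(s + 4 \right)}}{144} + C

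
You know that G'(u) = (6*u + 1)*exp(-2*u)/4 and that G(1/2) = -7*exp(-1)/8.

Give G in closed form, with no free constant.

Recognize the product-rule pattern: G'(u) = v'r + vr' with v = -3*u/4 - 1/2, r = exp(-2*u), so integration by parts undoes it.
A general antiderivative is (-3*u - 2)*exp(-2*u)/4 + C.
The condition gives C = -7*exp(-1)/8 - (-7*exp(-1)/8) = 0.
So G(u) = (-3*u - 2)*exp(-2*u)/4.
Check: d/du[(-3*u - 2)*exp(-2*u)/4] = (6*u + 1)*exp(-2*u)/4 = G'(u).

G(u) = (-3*u - 2)*exp(-2*u)/4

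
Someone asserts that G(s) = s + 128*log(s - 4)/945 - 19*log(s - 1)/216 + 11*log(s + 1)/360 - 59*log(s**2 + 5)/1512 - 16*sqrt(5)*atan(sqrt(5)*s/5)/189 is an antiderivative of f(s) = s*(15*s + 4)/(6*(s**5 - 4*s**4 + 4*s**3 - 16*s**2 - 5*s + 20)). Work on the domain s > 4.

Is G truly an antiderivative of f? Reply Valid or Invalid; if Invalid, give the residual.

Invalid: d/ds[G] - f = 1, which is not 0.

d/ds[G] = (6*s**5 - 24*s**4 + 24*s**3 - 81*s**2 - 26*s + 120)/(6*s**5 - 24*s**4 + 24*s**3 - 96*s**2 - 30*s + 120)
d/ds[G] - f(s) = 1 != 0.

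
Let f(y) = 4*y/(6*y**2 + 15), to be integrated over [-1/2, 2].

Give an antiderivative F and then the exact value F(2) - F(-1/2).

Antiderivative: F(y) = log(y**2 + 5/2)/3; value = -log(11/4)/3 + log(13/2)/3

f matches the chain-rule pattern g'(h)*h' with inner function h(y) = y**2 + 5/2; substituting u = h(y) collapses the integral.
F(y) = log(y**2 + 5/2)/3 is an antiderivative of f.
Check: d/dy[log(y**2 + 5/2)/3] = 4*y/(6*y**2 + 15) = f(y).
F(2) = log(13/2)/3; F(-1/2) = log(11/4)/3.
Integral = F(2) - F(-1/2) = -log(11/4)/3 + log(13/2)/3.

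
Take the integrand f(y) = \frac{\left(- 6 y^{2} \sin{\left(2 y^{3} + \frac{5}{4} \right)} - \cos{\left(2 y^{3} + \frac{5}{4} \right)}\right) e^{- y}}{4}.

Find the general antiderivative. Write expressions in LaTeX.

F(y) = \frac{e^{- y} \cos{\left(2 y^{3} + \frac{5}{4} \right)}}{4} + C

Recognize the product-rule pattern: f = u'v + uv' with u = \frac{\cos{\left(2 y^{3} + \frac{5}{4} \right)}}{4}, v = e^{- y}, so integration by parts undoes it.
Check: d/dy[\frac{e^{- y} \cos{\left(2 y^{3} + \frac{5}{4} \right)}}{4}] = \frac{\left(- 6 y^{2} \sin{\left(2 y^{3} + \frac{5}{4} \right)} - \cos{\left(2 y^{3} + \frac{5}{4} \right)}\right) e^{- y}}{4} = f(y).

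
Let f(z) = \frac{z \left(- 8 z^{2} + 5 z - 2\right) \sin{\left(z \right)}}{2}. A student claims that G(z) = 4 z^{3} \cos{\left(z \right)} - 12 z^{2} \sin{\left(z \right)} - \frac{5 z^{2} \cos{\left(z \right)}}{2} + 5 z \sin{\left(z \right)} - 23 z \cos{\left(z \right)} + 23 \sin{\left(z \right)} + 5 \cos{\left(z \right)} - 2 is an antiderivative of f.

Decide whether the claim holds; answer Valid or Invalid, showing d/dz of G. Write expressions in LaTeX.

Valid - differentiating G returns exactly f.

d/dz[G] = - 4 z^{3} \sin{\left(z \right)} + \frac{5 z^{2} \sin{\left(z \right)}}{2} - z \sin{\left(z \right)}
This equals f(z) exactly, so the claim holds.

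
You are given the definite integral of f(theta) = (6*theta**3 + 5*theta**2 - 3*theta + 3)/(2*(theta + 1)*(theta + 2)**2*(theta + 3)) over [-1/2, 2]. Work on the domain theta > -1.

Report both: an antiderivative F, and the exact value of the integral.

The denominator factors as 2*(theta + 1)*(theta + 2)**2*(theta + 3); partial fractions split f into directly integrable pieces: 105/(4*(theta + 3)) - 49/(2*(theta + 2)) + 19/(2*(theta + 2)**2) + 5/(4*(theta + 1)).
F(theta) = (5*theta*log(theta + 1) - 98*theta*log(theta + 2) + 105*theta*log(theta + 3) + 10*log(theta + 1) - 196*log(theta + 2) + 210*log(theta + 3) - 38)/(4*theta + 8) is an antiderivative of f.
Check: d/dtheta[(5*theta*log(theta + 1) - 98*theta*log(theta + 2) + 105*theta*log(theta + 3) + 10*log(theta + 1) - 196*log(theta + 2) + 210*log(theta + 3) - 38)/(4*theta + 8)] = (6*theta**3 + 5*theta**2 - 3*theta + 3)/(2*theta**4 + 16*theta**3 + 46*theta**2 + 56*theta + 24), which equals f(theta).
F(2) = -49*log(4)/2 - 19/8 + 5*log(3)/4 + 105*log(5)/4; F(-1/2) = -49*log(3/2)/2 - 19/3 - 5*log(2)/4 + 105*log(5/2)/4.
Integral = F(2) - F(-1/2) = -49*log(4)/2 - 105*log(5/2)/4 + 5*log(2)/4 + 5*log(3)/4 + 95/24 + 49*log(3/2)/2 + 105*log(5)/4.

Antiderivative: F(theta) = (5*theta*log(theta + 1) - 98*theta*log(theta + 2) + 105*theta*log(theta + 3) + 10*log(theta + 1) - 196*log(theta + 2) + 210*log(theta + 3) - 38)/(4*theta + 8); value = -49*log(4)/2 - 105*log(5/2)/4 + 5*log(2)/4 + 5*log(3)/4 + 95/24 + 49*log(3/2)/2 + 105*log(5)/4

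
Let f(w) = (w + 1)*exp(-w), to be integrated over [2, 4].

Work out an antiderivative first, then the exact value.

Antiderivative: F(w) = (-w - 2)*exp(-w); value = -6*exp(-4) + 4*exp(-2)

Recognize the product-rule pattern: f = u'v + uv' with u = -w - 2, v = exp(-w), so integration by parts undoes it.
F(w) = (-w - 2)*exp(-w) is an antiderivative of f.
Check: d/dw[(-w - 2)*exp(-w)] = (w + 1)*exp(-w) = f(w).
F(4) = -6*exp(-4); F(2) = -4*exp(-2).
Integral = F(4) - F(2) = -6*exp(-4) + 4*exp(-2).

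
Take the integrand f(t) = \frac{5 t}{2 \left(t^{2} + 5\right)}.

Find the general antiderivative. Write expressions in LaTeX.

f matches the chain-rule pattern g'(h)*h' with inner function h(t) = t^{2} + 5; substituting u = h(t) collapses the integral.
Check: d/dt[\frac{5 \log{\left(t^{2} + 5 \right)}}{4}] = \frac{5 t}{2 t^{2} + 10}, which equals f(t).

F(t) = \frac{5 \log{\left(t^{2} + 5 \right)}}{4} + C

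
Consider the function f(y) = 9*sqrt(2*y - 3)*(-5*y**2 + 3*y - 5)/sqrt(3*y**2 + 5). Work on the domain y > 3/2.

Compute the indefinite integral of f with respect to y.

F(y) = -6*y*sqrt(2*y - 3)*sqrt(3*y**2 + 5) + 9*sqrt(2*y - 3)*sqrt(3*y**2 + 5) + C

f has the shape u'v + uv' for u = -3*(2*y - 3)**(3/2) and v = sqrt(3*y**2 + 5) — it is the derivative of the product u*v.
Check: d/dy[-6*y*sqrt(2*y - 3)*sqrt(3*y**2 + 5) + 9*sqrt(2*y - 3)*sqrt(3*y**2 + 5)] = (-90*y**3 + 189*y**2 - 171*y + 135)/(sqrt(2*y - 3)*sqrt(3*y**2 + 5)), which equals f(y).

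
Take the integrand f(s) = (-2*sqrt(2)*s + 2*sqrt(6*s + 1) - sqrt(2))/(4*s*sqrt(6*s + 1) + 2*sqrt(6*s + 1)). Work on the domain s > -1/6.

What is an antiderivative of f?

An antiderivative is F(s) = (-sqrt(2)*sqrt(6*s + 1) + 3*log(s + 1/2))/6.

Differentiate the proposed F(s) back; it has to land on f(s) exactly.
Check: d/ds[(-sqrt(2)*sqrt(6*s + 1) + 3*log(s + 1/2))/6] = (-2*sqrt(2)*s + 2*sqrt(6*s + 1) - sqrt(2))/(4*s*sqrt(6*s + 1) + 2*sqrt(6*s + 1)) = f(s).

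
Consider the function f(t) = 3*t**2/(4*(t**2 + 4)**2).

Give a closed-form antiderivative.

An antiderivative is F(t) = -3*t/(8*t**2 + 32) + 3*atan(t/2)/16.

Since d/dt undoes antidifferentiation here, F'(t) = f(t) is required of F(t).
Check: d/dt[-3*t/(8*t**2 + 32) + 3*atan(t/2)/16] = 3*t**2/(4*t**4 + 32*t**2 + 64), which equals f(t).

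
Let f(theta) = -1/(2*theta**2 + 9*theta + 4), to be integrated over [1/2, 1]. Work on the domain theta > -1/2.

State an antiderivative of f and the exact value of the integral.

The denominator factors as (theta + 4)*(2*theta + 1); partial fractions split f into directly integrable pieces: -2/(7*(2*theta + 1)) + 1/(7*(theta + 4)).
F(theta) = -log(theta + 1/2)/7 + log(theta + 4)/7 is an antiderivative of f.
Check: d/dtheta[-log(theta + 1/2)/7 + log(theta + 4)/7] = -1/(2*theta**2 + 9*theta + 4) = f(theta).
F(1) = -log(3/2)/7 + log(5)/7; F(1/2) = log(9/2)/7.
Integral = F(1) - F(1/2) = -log(9/2)/7 - log(3/2)/7 + log(5)/7.

Antiderivative: F(theta) = -log(theta + 1/2)/7 + log(theta + 4)/7; value = -log(9/2)/7 - log(3/2)/7 + log(5)/7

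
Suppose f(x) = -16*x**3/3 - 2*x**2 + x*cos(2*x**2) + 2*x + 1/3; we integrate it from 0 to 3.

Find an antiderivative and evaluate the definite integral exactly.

Integrate term by term and add the pieces.
F(x) = -4*x**4/3 - 2*x**3/3 + x**2 + x/3 + sin(2*x**2)/4 is an antiderivative of f.
Check: d/dx[-4*x**4/3 - 2*x**3/3 + x**2 + x/3 + sin(2*x**2)/4] = -16*x**3/3 - 2*x**2 + x*cos(2*x**2) + 2*x + 1/3 = f(x).
F(3) = -116 + sin(18)/4; F(0) = 0.
Integral = F(3) - F(0) = -116 + sin(18)/4.

Antiderivative: F(x) = -4*x**4/3 - 2*x**3/3 + x**2 + x/3 + sin(2*x**2)/4; value = -116 + sin(18)/4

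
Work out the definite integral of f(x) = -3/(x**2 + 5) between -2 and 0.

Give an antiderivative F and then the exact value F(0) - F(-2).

Antiderivative: F(x) = -3*sqrt(5)*atan(sqrt(5)*x/5)/5; value = -3*sqrt(5)*atan(2*sqrt(5)/5)/5

An antiderivative F(x) passes only if d/dx[F] lands on f(x) exactly.
F(x) = -3*sqrt(5)*atan(sqrt(5)*x/5)/5 is an antiderivative of f.
Check: d/dx[-3*sqrt(5)*atan(sqrt(5)*x/5)/5] = -3/(x**2 + 5) = f(x).
F(0) = 0; F(-2) = 3*sqrt(5)*atan(2*sqrt(5)/5)/5.
Integral = F(0) - F(-2) = -3*sqrt(5)*atan(2*sqrt(5)/5)/5.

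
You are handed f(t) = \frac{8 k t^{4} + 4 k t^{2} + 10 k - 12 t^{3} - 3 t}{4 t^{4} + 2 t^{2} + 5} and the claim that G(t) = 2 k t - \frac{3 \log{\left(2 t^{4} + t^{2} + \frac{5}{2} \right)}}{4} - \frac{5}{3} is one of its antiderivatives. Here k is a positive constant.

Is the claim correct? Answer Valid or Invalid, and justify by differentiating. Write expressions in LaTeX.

d/dt[G] = \frac{8 k t^{4} + 4 k t^{2} + 10 k - 12 t^{3} - 3 t}{4 t^{4} + 2 t^{2} + 5}
This equals f(t) exactly, so the claim holds.

Valid - differentiating G returns exactly f.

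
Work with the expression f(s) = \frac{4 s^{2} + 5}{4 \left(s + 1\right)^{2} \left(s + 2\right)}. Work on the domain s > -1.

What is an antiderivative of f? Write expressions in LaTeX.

Factor the denominator (4 \left(s + 1\right)^{2} \left(s + 2\right)) and decompose: f = \frac{21}{4 \left(s + 2\right)} - \frac{17}{4 \left(s + 1\right)} + \frac{9}{4 \left(s + 1\right)^{2}}; each piece integrates to a log, atan, or power term.
Check: d/ds[\frac{- 17 s \log{\left(s + 1 \right)} + 21 s \log{\left(s + 2 \right)} - 17 \log{\left(s + 1 \right)} + 21 \log{\left(s + 2 \right)} - 9}{4 s + 4}] = \frac{4 s^{2} + 5}{4 s^{3} + 16 s^{2} + 20 s + 8}, which equals f(s).

An antiderivative is F(s) = \frac{- 17 s \log{\left(s + 1 \right)} + 21 s \log{\left(s + 2 \right)} - 17 \log{\left(s + 1 \right)} + 21 \log{\left(s + 2 \right)} - 9}{4 s + 4}.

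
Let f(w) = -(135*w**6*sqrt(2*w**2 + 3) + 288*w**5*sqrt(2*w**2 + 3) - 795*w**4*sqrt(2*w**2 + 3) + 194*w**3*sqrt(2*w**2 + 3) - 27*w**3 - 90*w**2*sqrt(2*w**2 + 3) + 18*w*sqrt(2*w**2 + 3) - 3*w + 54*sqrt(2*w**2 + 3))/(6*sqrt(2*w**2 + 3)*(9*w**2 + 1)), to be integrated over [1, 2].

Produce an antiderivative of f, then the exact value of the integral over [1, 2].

For F(w) to be correct the identity F'(w) - f(w) = 0 must hold.
F(w) = -w**5/2 - 4*w**4/3 + 5*w**3 - 3*w**2/2 + sqrt(2*w**2 + 3)/4 - 3*atan(3*w) is an antiderivative of f.
Check: d/dw[-w**5/2 - 4*w**4/3 + 5*w**3 - 3*w**2/2 + sqrt(2*w**2 + 3)/4 - 3*atan(3*w)] = (-135*w**6*sqrt(2*w**2 + 3) - 288*w**5*sqrt(2*w**2 + 3) + 795*w**4*sqrt(2*w**2 + 3) - 194*w**3*sqrt(2*w**2 + 3) + 27*w**3 + 90*w**2*sqrt(2*w**2 + 3) - 18*w*sqrt(2*w**2 + 3) + 3*w - 54*sqrt(2*w**2 + 3))/(54*w**2*sqrt(2*w**2 + 3) + 6*sqrt(2*w**2 + 3)), which equals f(w).
F(2) = -3*atan(6) - 10/3 + sqrt(11)/4; F(1) = -3*atan(3) + sqrt(5)/4 + 5/3.
Integral = F(2) - F(1) = -5 - 3*atan(6) - sqrt(5)/4 + sqrt(11)/4 + 3*atan(3).

Antiderivative: F(w) = -w**5/2 - 4*w**4/3 + 5*w**3 - 3*w**2/2 + sqrt(2*w**2 + 3)/4 - 3*atan(3*w); value = -5 - 3*atan(6) - sqrt(5)/4 + sqrt(11)/4 + 3*atan(3)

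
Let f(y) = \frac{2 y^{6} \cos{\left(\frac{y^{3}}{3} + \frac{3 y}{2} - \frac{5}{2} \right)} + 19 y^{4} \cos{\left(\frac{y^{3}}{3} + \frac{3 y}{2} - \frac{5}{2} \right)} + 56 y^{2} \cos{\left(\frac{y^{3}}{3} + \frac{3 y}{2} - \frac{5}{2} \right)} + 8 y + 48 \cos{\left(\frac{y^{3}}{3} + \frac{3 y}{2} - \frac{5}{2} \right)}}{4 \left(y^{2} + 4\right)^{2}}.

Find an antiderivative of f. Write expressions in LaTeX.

An antiderivative is F(y) = \frac{\sin{\left(\frac{y^{3}}{3} + \frac{3 y}{2} - \frac{5}{2} \right)}}{2} - \frac{1}{y^{2} + 4}.

Any candidate F(y) must reproduce f(y) exactly when differentiated.
Check: d/dy[\frac{\sin{\left(\frac{y^{3}}{3} + \frac{3 y}{2} - \frac{5}{2} \right)}}{2} - \frac{1}{y^{2} + 4}] = \frac{2 y^{6} \cos{\left(\frac{y^{3}}{3} + \frac{3 y}{2} - \frac{5}{2} \right)} + 19 y^{4} \cos{\left(\frac{y^{3}}{3} + \frac{3 y}{2} - \frac{5}{2} \right)} + 56 y^{2} \cos{\left(\frac{y^{3}}{3} + \frac{3 y}{2} - \frac{5}{2} \right)} + 8 y + 48 \cos{\left(\frac{y^{3}}{3} + \frac{3 y}{2} - \frac{5}{2} \right)}}{4 y^{4} + 32 y^{2} + 64}, which equals f(y).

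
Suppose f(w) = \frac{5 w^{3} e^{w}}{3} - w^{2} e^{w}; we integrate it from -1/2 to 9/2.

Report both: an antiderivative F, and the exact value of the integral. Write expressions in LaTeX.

f has the shape u'v + uv' for u = \frac{5 w^{3}}{3} - 6 w^{2} + 12 w - 12 and v = e^{w} — it is the derivative of the product u*v.
F(w) = \frac{\left(5 w^{3} - 18 w^{2} + 36 w - 36\right) e^{w}}{3} is an antiderivative of f.
Check: d/dw[\frac{\left(5 w^{3} - 18 w^{2} + 36 w - 36\right) e^{w}}{3}] = \frac{5 w^{3} e^{w}}{3} - w^{2} e^{w} = f(w).
F(9/2) = \frac{579 e^{\frac{9}{2}}}{8}; F(-1/2) = - \frac{473}{24 e^{\frac{1}{2}}}.
Integral = F(9/2) - F(-1/2) = \frac{473}{24 e^{\frac{1}{2}}} + \frac{579 e^{\frac{9}{2}}}{8}.

Antiderivative: F(w) = \frac{\left(5 w^{3} - 18 w^{2} + 36 w - 36\right) e^{w}}{3}; value = \frac{473}{24 e^{\frac{1}{2}}} + \frac{579 e^{\frac{9}{2}}}{8}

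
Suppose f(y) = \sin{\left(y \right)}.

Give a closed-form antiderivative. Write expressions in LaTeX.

An antiderivative is F(y) = - \cos{\left(y \right)}.

A first test for any F(y): its y-derivative must equal f(y) identically.
Check: d/dy[- \cos{\left(y \right)}] = \sin{\left(y \right)} = f(y).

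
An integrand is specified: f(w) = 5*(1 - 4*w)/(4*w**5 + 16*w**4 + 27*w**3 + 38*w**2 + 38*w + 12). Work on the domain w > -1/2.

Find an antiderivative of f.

Factor the denominator ((w + 2)*(2*w + 1)*(2*w + 3)*(w**2 + 2)) and decompose: f = 5*(31*w - 38)/(306*(w**2 + 2)) - 140/(17*(2*w + 3)) + 20/(9*(2*w + 1)) + 5/(2*(w + 2)); each piece integrates to a log, atan, or power term.
Check: d/dw[10*log(w + 1/2)/9 - 70*log(w + 3/2)/17 + 5*log(w + 2)/2 + 155*log(w**2 + 2)/612 - 95*sqrt(2)*atan(sqrt(2)*w/2)/306] = (5 - 20*w)/(4*w**5 + 16*w**4 + 27*w**3 + 38*w**2 + 38*w + 12), which equals f(w).

An antiderivative is F(w) = 10*log(w + 1/2)/9 - 70*log(w + 3/2)/17 + 5*log(w + 2)/2 + 155*log(w**2 + 2)/612 - 95*sqrt(2)*atan(sqrt(2)*w/2)/306.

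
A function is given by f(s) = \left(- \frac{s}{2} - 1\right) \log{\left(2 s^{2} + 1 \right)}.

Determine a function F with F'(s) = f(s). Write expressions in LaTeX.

Any candidate F(s) must reproduce f(s) exactly when differentiated.
Check: d/ds[- \frac{s^{2} \log{\left(2 s^{2} + 1 \right)}}{4} + \frac{s^{2}}{4} - s \log{\left(2 s^{2} + 1 \right)} + 2 s - \frac{\log{\left(s^{2} + \frac{1}{2} \right)}}{8} - \sqrt{2} \operatorname{atan}{\left(\sqrt{2} s \right)}] = - \frac{s \log{\left(2 s^{2} + 1 \right)}}{2} - \log{\left(2 s^{2} + 1 \right)}, which equals f(s).

An antiderivative is F(s) = - \frac{s^{2} \log{\left(2 s^{2} + 1 \right)}}{4} + \frac{s^{2}}{4} - s \log{\left(2 s^{2} + 1 \right)} + 2 s - \frac{\log{\left(s^{2} + \frac{1}{2} \right)}}{8} - \sqrt{2} \operatorname{atan}{\left(\sqrt{2} s \right)}.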